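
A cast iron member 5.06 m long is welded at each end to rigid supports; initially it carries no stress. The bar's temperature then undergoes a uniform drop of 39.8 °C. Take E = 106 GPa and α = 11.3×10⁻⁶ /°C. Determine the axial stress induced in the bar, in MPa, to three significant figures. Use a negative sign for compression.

47.7 MPa

Free thermal expansion αLΔT = 11.3e-6 · 5060 · -39.8 = -2.276 mm.
The walls impose strain ε = −(-2.276)/5060 = 4.4974e-04; σ = Eε = 106000 · 4.4974e-04 = 47.67 MPa.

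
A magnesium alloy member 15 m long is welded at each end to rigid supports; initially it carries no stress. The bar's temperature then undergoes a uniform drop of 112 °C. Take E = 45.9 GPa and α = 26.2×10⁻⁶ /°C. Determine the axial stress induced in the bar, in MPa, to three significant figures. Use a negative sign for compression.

135 MPa

Free thermal expansion αLΔT = 26.2e-6 · 15000 · -112 = -44.02 mm.
The walls impose strain ε = −(-44.02)/15000 = 2.9344e-03; σ = Eε = 45900 · 2.9344e-03 = 134.7 MPa.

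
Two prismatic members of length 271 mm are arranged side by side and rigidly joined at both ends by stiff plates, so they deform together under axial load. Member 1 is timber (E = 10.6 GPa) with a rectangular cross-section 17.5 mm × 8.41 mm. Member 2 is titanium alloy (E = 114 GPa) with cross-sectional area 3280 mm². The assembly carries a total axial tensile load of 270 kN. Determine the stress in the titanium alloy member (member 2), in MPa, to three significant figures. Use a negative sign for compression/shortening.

82.0 MPa

A_1 = 147.2 mm².
Equal strain + equilibrium ⇒ each member carries load in proportion to AE: A₁E₁ = 1560000 N, A₂E₂ = 373900000 N, ΣAE = 375500000 N.
σ₂ = P·E₂/ΣAE = 270000·114000/375500000 = 81.98 MPa.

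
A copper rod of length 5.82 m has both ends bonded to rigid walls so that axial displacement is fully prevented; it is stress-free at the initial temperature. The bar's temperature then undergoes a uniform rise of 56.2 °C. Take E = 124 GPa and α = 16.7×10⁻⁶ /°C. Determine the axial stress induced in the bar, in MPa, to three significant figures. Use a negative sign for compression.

Free thermal expansion αLΔT = 16.7e-6 · 5820 · 56.2 = 5.462 mm.
The walls impose strain ε = −(5.462)/5820 = -9.3854e-04; σ = Eε = 124000 · -9.3854e-04 = -116.4 MPa.

-116 MPa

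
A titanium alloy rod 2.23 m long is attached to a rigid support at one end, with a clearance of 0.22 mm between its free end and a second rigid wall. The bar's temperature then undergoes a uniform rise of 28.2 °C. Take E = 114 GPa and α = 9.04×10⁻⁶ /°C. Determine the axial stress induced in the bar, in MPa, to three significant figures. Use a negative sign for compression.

Free thermal expansion αLΔT = 9.04e-6 · 2230 · 28.2 = 0.5685 mm.
The walls engage after the gap closes; constrained expansion = 0.5685 − 0.22 = 0.3485 mm.
The walls impose strain ε = −(0.3485)/2230 = -1.5627e-04; σ = Eε = 114000 · -1.5627e-04 = -17.82 MPa.

-17.8 MPa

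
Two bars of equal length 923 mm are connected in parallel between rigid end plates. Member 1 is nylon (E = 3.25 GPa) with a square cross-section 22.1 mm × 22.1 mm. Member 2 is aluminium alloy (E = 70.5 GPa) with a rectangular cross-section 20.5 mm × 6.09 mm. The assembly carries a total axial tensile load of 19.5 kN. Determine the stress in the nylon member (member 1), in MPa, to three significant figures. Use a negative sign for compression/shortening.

6.10 MPa

A_1 = 488.4 mm².
A_2 = 124.8 mm².
Equal strain + equilibrium ⇒ each member carries load in proportion to AE: A₁E₁ = 1587000 N, A₂E₂ = 8802000 N, ΣAE = 10390000 N.
σ₁ = P·E₁/ΣAE = 19500·3250/10390000 = 6.1 MPa.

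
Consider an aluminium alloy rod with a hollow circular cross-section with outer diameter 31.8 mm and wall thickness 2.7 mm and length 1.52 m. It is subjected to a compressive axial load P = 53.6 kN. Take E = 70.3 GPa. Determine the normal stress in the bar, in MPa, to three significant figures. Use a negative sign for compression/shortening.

A = 246.8 mm².
σ = N/A = -53600/246.8 = -217.1 MPa.

-217 MPa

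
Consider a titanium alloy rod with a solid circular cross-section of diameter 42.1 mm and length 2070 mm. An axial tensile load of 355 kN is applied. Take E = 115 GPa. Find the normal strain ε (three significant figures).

A = 1392 mm².
σ = N/A = 255 MPa; ε = σ/E = 255/115000 = 2.218e-03.

0.00222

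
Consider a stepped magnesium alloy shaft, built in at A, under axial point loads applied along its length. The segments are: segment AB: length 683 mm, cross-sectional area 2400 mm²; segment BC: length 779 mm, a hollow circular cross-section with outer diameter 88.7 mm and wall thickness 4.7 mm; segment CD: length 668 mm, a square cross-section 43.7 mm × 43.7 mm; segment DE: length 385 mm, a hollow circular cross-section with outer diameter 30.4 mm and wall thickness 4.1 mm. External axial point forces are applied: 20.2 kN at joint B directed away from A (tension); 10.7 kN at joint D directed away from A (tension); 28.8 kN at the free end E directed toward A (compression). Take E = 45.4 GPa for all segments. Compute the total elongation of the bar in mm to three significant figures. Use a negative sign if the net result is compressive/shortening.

-1.10 mm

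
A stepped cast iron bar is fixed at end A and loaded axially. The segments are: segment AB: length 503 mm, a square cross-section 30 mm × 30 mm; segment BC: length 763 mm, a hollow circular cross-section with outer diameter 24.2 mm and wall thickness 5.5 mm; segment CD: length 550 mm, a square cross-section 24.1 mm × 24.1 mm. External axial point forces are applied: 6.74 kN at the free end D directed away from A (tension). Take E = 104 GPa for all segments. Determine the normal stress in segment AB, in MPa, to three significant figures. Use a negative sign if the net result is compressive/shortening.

7.49 MPa

Internal axial forces (sectioning from the free end, tension +): N_CD = 6.74 kN, N_BC = 6.74 kN, N_AB = 6.74 kN.
A_AB = 900 mm².
σ_AB = N_AB/A_AB = 6740/900 = 7.489 MPa.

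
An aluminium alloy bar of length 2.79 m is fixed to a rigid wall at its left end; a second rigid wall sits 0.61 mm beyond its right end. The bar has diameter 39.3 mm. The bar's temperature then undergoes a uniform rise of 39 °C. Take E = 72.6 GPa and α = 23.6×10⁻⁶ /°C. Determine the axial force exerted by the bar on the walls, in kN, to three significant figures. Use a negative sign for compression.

-61.8 kN

Free thermal expansion αLΔT = 23.6e-6 · 2790 · 39 = 2.568 mm.
The walls engage after the gap closes; constrained expansion = 2.568 − 0.61 = 1.958 mm.
The walls impose strain ε = −(1.958)/2790 = -7.0176e-04; σ = Eε = 72600 · -7.0176e-04 = -50.95 MPa.
Wall reaction R = σ·A = -50.95·1213 = -61800 N = -61.8 kN.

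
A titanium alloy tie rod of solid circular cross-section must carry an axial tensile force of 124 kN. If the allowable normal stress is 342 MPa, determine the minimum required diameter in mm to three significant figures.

Required area A ≥ P/σ_allow = 124000/342 = 362.6 mm².
For a solid circular section, d ≥ √(4A/π) = 21.49 mm.

21.5 mm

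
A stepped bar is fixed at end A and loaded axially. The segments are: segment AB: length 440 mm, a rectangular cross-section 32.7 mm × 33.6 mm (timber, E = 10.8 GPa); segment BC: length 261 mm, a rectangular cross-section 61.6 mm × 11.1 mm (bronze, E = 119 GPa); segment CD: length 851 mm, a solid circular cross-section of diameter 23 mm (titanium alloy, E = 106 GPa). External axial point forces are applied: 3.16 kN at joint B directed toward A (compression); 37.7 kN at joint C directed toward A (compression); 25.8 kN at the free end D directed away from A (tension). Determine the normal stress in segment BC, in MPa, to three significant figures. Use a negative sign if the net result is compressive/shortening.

Internal axial forces (sectioning from the free end, tension +): N_CD = 25.8 kN, N_BC = -11.9 kN, N_AB = -15.06 kN.
A_BC = 683.8 mm².
σ_BC = N_BC/A_BC = -11900/683.8 = -17.4 MPa.

-17.4 MPa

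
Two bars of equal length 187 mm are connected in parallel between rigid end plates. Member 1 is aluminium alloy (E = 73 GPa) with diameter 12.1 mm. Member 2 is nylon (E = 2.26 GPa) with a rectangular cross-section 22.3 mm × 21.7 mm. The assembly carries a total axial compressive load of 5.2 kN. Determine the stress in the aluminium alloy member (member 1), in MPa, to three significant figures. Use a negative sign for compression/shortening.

A_1 = 115 mm².
A_2 = 483.9 mm².
Equal strain + equilibrium ⇒ each member carries load in proportion to AE: A₁E₁ = 8394000 N, A₂E₂ = 1094000 N, ΣAE = 9488000 N.
σ₁ = P·E₁/ΣAE = -5200·73000/9488000 = -40.01 MPa.

-40.0 MPa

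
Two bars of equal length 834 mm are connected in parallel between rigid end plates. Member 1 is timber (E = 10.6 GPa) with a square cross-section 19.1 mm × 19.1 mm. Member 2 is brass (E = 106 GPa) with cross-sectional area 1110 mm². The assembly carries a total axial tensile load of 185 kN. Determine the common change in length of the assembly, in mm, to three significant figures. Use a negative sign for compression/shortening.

1.27 mm

A_1 = 364.8 mm².
Equal strain + equilibrium ⇒ each member carries load in proportion to AE: A₁E₁ = 3867000 N, A₂E₂ = 117700000 N, ΣAE = 121500000 N.
δ = PL/ΣAE = 185000·834/121500000 = 1.27 mm.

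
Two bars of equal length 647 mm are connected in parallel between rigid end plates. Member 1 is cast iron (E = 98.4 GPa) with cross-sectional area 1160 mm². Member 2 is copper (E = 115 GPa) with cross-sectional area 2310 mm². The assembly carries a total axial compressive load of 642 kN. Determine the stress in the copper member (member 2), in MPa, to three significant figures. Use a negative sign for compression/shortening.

Equal strain + equilibrium ⇒ each member carries load in proportion to AE: A₁E₁ = 114100000 N, A₂E₂ = 265600000 N, ΣAE = 379800000 N.
σ₂ = P·E₂/ΣAE = -642000·115000/379800000 = -194.4 MPa.

-194 MPa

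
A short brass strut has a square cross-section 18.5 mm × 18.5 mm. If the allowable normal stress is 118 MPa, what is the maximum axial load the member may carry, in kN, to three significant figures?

40.4 kN

A = 342.2 mm².
P_max = σ_allow · A = 118 · 342.2 = 40390 N = 40.39 kN.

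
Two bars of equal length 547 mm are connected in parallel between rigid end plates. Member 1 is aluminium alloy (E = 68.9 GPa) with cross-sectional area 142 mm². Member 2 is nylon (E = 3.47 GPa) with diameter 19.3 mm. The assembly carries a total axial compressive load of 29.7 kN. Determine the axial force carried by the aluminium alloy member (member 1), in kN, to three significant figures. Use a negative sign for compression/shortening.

A_2 = 292.6 mm².
Equal strain + equilibrium ⇒ each member carries load in proportion to AE: A₁E₁ = 9784000 N, A₂E₂ = 1015000 N, ΣAE = 10800000 N.
F₁ = P·A₁E₁/ΣAE = -29700·9784000/10800000 = -26910 N.

-26.9 kN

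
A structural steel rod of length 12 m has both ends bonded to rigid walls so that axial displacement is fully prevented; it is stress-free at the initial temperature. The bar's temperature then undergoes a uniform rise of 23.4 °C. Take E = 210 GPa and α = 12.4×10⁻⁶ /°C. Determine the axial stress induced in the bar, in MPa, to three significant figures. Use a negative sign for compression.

Free thermal expansion αLΔT = 12.4e-6 · 12000 · 23.4 = 3.482 mm.
The walls impose strain ε = −(3.482)/12000 = -2.9016e-04; σ = Eε = 210000 · -2.9016e-04 = -60.93 MPa.

-60.9 MPa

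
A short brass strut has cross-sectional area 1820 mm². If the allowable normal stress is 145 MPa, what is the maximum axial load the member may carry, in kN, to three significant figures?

P_max = σ_allow · A = 145 · 1820 = 263900 N = 263.9 kN.

264 kN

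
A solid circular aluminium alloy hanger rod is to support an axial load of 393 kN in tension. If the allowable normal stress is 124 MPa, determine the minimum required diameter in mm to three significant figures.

Required area A ≥ P/σ_allow = 393000/124 = 3169 mm².
For a solid circular section, d ≥ √(4A/π) = 63.52 mm.

63.5 mm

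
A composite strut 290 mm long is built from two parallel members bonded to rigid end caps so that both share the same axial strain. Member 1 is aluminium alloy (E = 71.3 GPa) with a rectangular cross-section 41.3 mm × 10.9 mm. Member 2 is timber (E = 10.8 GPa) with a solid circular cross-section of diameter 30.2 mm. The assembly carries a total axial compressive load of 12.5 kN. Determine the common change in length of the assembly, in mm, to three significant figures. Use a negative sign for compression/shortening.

-0.0910 mm

A_1 = 450.2 mm².
A_2 = 716.3 mm².
Equal strain + equilibrium ⇒ each member carries load in proportion to AE: A₁E₁ = 32100000 N, A₂E₂ = 7736000 N, ΣAE = 39830000 N.
δ = PL/ΣAE = -12500·290/39830000 = -0.091 mm.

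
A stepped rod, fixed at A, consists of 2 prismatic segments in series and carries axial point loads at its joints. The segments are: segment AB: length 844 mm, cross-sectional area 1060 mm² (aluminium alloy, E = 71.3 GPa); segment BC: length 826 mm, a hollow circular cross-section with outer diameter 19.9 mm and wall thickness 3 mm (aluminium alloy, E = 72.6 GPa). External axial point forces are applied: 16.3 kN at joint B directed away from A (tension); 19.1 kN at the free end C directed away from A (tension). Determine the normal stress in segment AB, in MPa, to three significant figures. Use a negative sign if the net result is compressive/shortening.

33.4 MPa

Internal axial forces (sectioning from the free end, tension +): N_BC = 19.1 kN, N_AB = 35.4 kN.
σ_AB = N_AB/A_AB = 35400/1060 = 33.4 MPa.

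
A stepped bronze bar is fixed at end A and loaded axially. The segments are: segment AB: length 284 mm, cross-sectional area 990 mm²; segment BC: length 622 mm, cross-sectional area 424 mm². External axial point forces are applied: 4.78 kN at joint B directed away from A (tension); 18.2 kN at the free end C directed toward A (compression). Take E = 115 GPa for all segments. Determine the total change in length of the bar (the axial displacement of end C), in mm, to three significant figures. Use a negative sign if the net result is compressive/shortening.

Internal axial forces (sectioning from the free end, tension +): N_BC = -18.2 kN, N_AB = -13.42 kN.
δ_AB = -13420·284/(990·115000) = -0.03348 mm
δ_BC = -18200·622/(424·115000) = -0.2322 mm
δ = Σδ_i = -0.2656 mm.

-0.266 mm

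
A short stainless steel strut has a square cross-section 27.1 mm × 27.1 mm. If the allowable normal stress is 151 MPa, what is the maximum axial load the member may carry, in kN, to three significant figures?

111 kN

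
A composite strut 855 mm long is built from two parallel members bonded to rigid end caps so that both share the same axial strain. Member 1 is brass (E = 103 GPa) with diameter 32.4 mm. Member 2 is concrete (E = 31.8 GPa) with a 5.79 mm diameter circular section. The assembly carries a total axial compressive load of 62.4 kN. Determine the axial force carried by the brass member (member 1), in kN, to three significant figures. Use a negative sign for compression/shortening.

A_1 = 824.5 mm².
A_2 = 26.33 mm².
Equal strain + equilibrium ⇒ each member carries load in proportion to AE: A₁E₁ = 84920000 N, A₂E₂ = 837300 N, ΣAE = 85760000 N.
F₁ = P·A₁E₁/ΣAE = -62400·84920000/85760000 = -61790 N.

-61.8 kN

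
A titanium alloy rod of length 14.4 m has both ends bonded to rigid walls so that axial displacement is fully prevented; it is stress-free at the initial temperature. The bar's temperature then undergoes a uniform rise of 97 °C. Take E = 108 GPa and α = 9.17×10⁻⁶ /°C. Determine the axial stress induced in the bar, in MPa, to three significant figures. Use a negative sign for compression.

-96.1 MPa

Free thermal expansion αLΔT = 9.17e-6 · 14400 · 97 = 12.81 mm.
The walls impose strain ε = −(12.81)/14400 = -8.8949e-04; σ = Eε = 108000 · -8.8949e-04 = -96.06 MPa.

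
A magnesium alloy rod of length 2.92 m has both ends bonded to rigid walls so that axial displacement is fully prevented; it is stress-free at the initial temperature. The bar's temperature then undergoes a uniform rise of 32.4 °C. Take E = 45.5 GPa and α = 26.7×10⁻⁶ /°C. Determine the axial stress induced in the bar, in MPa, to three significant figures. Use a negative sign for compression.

-39.4 MPa

Free thermal expansion αLΔT = 26.7e-6 · 2920 · 32.4 = 2.526 mm.
The walls impose strain ε = −(2.526)/2920 = -8.6508e-04; σ = Eε = 45500 · -8.6508e-04 = -39.36 MPa.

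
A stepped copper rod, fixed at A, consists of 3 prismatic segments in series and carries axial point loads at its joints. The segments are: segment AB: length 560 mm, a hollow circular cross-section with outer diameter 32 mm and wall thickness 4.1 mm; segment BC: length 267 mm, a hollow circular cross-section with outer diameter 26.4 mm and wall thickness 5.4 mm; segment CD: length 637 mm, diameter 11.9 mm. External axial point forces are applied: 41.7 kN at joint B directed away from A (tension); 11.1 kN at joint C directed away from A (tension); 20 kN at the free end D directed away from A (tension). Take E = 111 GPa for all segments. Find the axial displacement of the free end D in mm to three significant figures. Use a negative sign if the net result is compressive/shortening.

Internal axial forces (sectioning from the free end, tension +): N_CD = 20 kN, N_BC = 31.1 kN, N_AB = 72.8 kN.
A_AB = 359.4 mm².
A_BC = 356.3 mm².
A_CD = 111.2 mm².
δ_AB = 72800·560/(359.4·111000) = 1.022 mm
δ_BC = 31100·267/(356.3·111000) = 0.21 mm
δ_CD = 20000·637/(111.2·111000) = 1.032 mm
δ = Σδ_i = 2.264 mm.

2.26 mm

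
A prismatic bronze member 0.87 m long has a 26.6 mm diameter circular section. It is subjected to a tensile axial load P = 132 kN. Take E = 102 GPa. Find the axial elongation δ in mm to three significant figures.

A = 555.7 mm².
δ_mech = NL/(AE) = 132000·870/(555.7·102000) = 2.026 mm.

2.03 mm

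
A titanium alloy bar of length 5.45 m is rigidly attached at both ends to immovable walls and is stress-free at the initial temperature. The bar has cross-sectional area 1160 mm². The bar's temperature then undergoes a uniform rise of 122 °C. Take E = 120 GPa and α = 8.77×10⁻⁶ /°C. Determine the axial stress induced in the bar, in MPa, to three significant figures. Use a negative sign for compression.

-128 MPa

Free thermal expansion αLΔT = 8.77e-6 · 5450 · 122 = 5.831 mm.
The walls impose strain ε = −(5.831)/5450 = -1.0699e-03; σ = Eε = 120000 · -1.0699e-03 = -128.4 MPa.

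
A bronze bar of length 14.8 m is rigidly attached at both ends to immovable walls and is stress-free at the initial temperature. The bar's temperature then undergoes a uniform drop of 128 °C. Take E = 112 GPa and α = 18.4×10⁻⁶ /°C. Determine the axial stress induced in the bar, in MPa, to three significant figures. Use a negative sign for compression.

264 MPa

Free thermal expansion αLΔT = 18.4e-6 · 14800 · -128 = -34.86 mm.
The walls impose strain ε = −(-34.86)/14800 = 2.3552e-03; σ = Eε = 112000 · 2.3552e-03 = 263.8 MPa.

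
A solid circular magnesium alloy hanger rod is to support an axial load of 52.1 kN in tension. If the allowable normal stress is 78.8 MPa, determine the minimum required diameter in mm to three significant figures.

Required area A ≥ P/σ_allow = 52100/78.8 = 661.2 mm².
For a solid circular section, d ≥ √(4A/π) = 29.01 mm.

29.0 mm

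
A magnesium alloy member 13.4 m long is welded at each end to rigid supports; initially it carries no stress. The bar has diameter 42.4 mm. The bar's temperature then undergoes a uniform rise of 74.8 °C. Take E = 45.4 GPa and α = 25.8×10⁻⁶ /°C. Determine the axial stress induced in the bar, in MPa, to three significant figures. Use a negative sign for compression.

Free thermal expansion αLΔT = 25.8e-6 · 13400 · 74.8 = 25.86 mm.
The walls impose strain ε = −(25.86)/13400 = -1.9298e-03; σ = Eε = 45400 · -1.9298e-03 = -87.61 MPa.

-87.6 MPa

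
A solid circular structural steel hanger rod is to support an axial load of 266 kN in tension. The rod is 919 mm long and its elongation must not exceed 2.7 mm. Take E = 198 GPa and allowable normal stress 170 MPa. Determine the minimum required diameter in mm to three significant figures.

Required area A ≥ P/σ_allow = 266000/170 = 1565 mm².
For a solid circular section, d ≥ √(4A/π) = 44.63 mm.
Elongation limit: A ≥ PL/(Eδ_allow) = 266000·919/(198000·2.7) = 457.3 mm² ⇒ d ≥ 24.13 mm.
The stress limit governs.

44.6 mm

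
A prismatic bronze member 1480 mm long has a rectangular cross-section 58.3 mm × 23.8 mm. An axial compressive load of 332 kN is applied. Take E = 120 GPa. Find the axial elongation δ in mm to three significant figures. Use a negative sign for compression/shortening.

-2.95 mm

A = 1388 mm².
δ_mech = NL/(AE) = -332000·1480/(1388·120000) = -2.951 mm.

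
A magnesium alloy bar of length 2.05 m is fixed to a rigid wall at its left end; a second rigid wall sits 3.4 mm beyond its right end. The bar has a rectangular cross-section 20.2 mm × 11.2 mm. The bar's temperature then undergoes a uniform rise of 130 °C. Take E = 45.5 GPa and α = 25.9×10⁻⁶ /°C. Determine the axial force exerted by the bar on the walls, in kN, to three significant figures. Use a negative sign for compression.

Free thermal expansion αLΔT = 25.9e-6 · 2050 · 130 = 6.902 mm.
The walls engage after the gap closes; constrained expansion = 6.902 − 3.4 = 3.502 mm.
The walls impose strain ε = −(3.502)/2050 = -1.7085e-03; σ = Eε = 45500 · -1.7085e-03 = -77.74 MPa.
Wall reaction R = σ·A = -77.74·226.2 = -17590 N = -17.59 kN.

-17.6 kN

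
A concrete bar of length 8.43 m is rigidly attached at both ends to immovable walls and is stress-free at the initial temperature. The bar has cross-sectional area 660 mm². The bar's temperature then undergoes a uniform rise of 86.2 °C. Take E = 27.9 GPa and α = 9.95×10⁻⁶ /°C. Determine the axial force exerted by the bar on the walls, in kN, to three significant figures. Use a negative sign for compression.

Free thermal expansion αLΔT = 9.95e-6 · 8430 · 86.2 = 7.23 mm.
The walls impose strain ε = −(7.23)/8430 = -8.5769e-04; σ = Eε = 27900 · -8.5769e-04 = -23.93 MPa.
Wall reaction R = σ·A = -23.93·660 = -15790 N = -15.79 kN.

-15.8 kN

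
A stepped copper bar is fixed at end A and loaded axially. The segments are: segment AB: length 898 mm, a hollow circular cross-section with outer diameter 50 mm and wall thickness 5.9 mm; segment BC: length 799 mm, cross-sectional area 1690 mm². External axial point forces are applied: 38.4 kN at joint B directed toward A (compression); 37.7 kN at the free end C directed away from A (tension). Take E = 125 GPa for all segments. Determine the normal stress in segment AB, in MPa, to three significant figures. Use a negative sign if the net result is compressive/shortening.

Internal axial forces (sectioning from the free end, tension +): N_BC = 37.7 kN, N_AB = -0.7 kN.
A_AB = 817.4 mm².
σ_AB = N_AB/A_AB = -700/817.4 = -0.8564 MPa.

-0.856 MPa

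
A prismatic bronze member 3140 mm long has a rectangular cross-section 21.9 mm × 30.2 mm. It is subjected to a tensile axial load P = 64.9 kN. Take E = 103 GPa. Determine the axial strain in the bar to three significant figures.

9.53e-04

A = 661.4 mm².
σ = N/A = 98.13 MPa; ε = σ/E = 98.13/103000 = 9.527e-04.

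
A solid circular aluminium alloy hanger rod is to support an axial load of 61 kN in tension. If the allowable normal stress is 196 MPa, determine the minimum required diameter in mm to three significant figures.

19.9 mm

Required area A ≥ P/σ_allow = 61000/196 = 311.2 mm².
For a solid circular section, d ≥ √(4A/π) = 19.91 mm.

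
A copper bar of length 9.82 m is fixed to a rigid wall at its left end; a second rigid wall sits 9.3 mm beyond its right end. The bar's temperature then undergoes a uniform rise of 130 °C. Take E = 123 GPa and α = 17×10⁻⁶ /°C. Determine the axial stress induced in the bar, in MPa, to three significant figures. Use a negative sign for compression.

-155 MPa

Free thermal expansion αLΔT = 17e-6 · 9820 · 130 = 21.7 mm.
The walls engage after the gap closes; constrained expansion = 21.7 − 9.3 = 12.4 mm.
The walls impose strain ε = −(12.4)/9820 = -1.2630e-03; σ = Eε = 123000 · -1.2630e-03 = -155.3 MPa.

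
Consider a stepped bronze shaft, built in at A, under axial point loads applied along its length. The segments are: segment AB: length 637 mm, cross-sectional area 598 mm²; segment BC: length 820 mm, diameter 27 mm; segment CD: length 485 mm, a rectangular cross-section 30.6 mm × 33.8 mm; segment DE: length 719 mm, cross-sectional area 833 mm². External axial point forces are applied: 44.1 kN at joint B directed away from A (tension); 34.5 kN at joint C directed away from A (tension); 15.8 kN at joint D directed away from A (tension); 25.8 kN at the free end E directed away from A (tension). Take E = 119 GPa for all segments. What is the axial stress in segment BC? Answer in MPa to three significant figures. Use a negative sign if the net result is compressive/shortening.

Internal axial forces (sectioning from the free end, tension +): N_DE = 25.8 kN, N_CD = 41.6 kN, N_BC = 76.1 kN, N_AB = 120.2 kN.
A_BC = 572.6 mm².
σ_BC = N_BC/A_BC = 76100/572.6 = 132.9 MPa.

133 MPa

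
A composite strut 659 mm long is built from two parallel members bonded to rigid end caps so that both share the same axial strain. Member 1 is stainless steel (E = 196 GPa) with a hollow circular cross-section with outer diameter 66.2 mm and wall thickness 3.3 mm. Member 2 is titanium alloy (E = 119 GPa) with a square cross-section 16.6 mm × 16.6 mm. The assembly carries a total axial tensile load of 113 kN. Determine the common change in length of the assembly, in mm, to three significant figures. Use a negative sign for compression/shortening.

A_1 = 652.1 mm².
A_2 = 275.6 mm².
Equal strain + equilibrium ⇒ each member carries load in proportion to AE: A₁E₁ = 127800000 N, A₂E₂ = 32790000 N, ΣAE = 160600000 N.
δ = PL/ΣAE = 113000·659/160600000 = 0.4637 mm.

0.464 mm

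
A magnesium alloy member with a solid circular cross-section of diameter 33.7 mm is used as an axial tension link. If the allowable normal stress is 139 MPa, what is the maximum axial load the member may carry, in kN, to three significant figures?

A = 892 mm².
P_max = σ_allow · A = 139 · 892 = 124000 N = 124 kN.

124 kN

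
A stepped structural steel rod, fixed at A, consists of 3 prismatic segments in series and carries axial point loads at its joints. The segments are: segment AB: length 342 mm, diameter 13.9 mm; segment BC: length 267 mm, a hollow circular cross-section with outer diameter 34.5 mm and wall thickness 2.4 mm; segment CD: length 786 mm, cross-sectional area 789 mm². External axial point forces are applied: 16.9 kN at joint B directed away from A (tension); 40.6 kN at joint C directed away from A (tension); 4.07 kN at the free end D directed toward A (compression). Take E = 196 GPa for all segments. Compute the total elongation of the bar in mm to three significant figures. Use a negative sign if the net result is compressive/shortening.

0.799 mm

Internal axial forces (sectioning from the free end, tension +): N_CD = -4.07 kN, N_BC = 36.53 kN, N_AB = 53.43 kN.
A_AB = 151.7 mm².
A_BC = 242 mm².
δ_AB = 53430·342/(151.7·196000) = 0.6144 mm
δ_BC = 36530·267/(242·196000) = 0.2056 mm
δ_CD = -4070·786/(789·196000) = -0.02069 mm
δ = Σδ_i = 0.7993 mm.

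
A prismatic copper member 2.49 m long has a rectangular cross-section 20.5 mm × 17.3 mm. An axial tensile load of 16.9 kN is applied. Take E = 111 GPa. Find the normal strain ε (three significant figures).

4.29e-04

A = 354.7 mm².
σ = N/A = 47.65 MPa; ε = σ/E = 47.65/111000 = 4.293e-04.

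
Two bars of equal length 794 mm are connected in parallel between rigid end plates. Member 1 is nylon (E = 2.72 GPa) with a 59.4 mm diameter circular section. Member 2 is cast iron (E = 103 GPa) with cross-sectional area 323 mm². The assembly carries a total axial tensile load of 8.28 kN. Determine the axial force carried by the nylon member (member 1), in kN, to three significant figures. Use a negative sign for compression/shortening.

1.53 kN

A_1 = 2771 mm².
Equal strain + equilibrium ⇒ each member carries load in proportion to AE: A₁E₁ = 7538000 N, A₂E₂ = 33270000 N, ΣAE = 40810000 N.
F₁ = P·A₁E₁/ΣAE = 8280·7538000/40810000 = 1529 N.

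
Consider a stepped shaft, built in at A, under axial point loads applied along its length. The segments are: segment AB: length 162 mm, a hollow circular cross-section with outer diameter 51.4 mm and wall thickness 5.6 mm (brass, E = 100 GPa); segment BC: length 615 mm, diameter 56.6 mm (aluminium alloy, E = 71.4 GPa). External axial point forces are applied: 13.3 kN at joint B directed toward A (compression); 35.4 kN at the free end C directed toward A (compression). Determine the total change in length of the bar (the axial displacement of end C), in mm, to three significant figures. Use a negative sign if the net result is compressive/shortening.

Internal axial forces (sectioning from the free end, tension +): N_BC = -35.4 kN, N_AB = -48.7 kN.
A_AB = 805.8 mm².
A_BC = 2516 mm².
δ_AB = -48700·162/(805.8·100000) = -0.09791 mm
δ_BC = -35400·615/(2516·71400) = -0.1212 mm
δ = Σδ_i = -0.2191 mm.

-0.219 mm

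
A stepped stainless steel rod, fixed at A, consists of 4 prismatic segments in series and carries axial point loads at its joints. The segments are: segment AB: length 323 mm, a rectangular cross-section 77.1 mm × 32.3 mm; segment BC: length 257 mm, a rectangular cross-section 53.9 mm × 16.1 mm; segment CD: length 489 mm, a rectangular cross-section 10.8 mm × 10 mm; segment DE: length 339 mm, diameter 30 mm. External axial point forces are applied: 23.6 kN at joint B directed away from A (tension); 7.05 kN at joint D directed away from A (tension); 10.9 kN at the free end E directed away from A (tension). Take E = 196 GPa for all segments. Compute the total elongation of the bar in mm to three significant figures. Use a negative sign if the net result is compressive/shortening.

0.496 mm

Internal axial forces (sectioning from the free end, tension +): N_DE = 10.9 kN, N_CD = 17.95 kN, N_BC = 17.95 kN, N_AB = 41.55 kN.
A_AB = 2490 mm².
A_BC = 867.8 mm².
A_CD = 108 mm².
A_DE = 706.9 mm².
δ_AB = 41550·323/(2490·196000) = 0.0275 mm
δ_BC = 17950·257/(867.8·196000) = 0.02712 mm
δ_CD = 17950·489/(108·196000) = 0.4147 mm
δ_DE = 10900·339/(706.9·196000) = 0.02667 mm
δ = Σδ_i = 0.4959 mm.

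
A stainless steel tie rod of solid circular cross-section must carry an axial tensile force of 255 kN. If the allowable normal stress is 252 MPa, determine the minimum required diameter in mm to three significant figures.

35.9 mm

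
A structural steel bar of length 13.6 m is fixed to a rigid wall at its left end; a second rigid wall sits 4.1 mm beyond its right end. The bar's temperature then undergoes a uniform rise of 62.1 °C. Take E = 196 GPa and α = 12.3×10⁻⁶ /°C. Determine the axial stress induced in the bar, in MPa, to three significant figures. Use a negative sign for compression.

Free thermal expansion αLΔT = 12.3e-6 · 13600 · 62.1 = 10.39 mm.
The walls engage after the gap closes; constrained expansion = 10.39 − 4.1 = 6.288 mm.
The walls impose strain ε = −(6.288)/13600 = -4.6236e-04; σ = Eε = 196000 · -4.6236e-04 = -90.62 MPa.

-90.6 MPa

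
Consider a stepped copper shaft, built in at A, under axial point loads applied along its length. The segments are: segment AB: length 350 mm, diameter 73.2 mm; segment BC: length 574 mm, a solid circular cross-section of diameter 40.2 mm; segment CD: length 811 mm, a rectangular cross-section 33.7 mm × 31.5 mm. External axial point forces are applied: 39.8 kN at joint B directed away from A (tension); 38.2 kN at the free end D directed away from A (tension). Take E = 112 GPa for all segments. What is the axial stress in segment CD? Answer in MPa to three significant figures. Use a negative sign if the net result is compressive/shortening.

36.0 MPa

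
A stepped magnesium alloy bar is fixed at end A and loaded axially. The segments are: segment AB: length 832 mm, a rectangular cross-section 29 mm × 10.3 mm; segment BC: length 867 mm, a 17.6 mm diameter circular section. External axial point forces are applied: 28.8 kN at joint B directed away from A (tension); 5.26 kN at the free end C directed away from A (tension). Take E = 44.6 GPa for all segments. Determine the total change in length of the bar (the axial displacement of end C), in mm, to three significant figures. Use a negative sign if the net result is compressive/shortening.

2.55 mm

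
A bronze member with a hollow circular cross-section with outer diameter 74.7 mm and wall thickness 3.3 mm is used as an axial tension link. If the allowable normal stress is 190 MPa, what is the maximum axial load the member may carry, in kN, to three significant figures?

141 kN

A = 740.2 mm².
P_max = σ_allow · A = 190 · 740.2 = 140600 N = 140.6 kN.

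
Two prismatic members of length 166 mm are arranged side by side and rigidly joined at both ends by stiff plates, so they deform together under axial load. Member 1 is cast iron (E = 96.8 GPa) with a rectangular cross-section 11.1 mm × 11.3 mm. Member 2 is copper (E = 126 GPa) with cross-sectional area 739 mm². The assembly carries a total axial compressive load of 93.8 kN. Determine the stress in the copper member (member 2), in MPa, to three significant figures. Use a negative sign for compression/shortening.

-112 MPa

A_1 = 125.4 mm².
Equal strain + equilibrium ⇒ each member carries load in proportion to AE: A₁E₁ = 12140000 N, A₂E₂ = 93110000 N, ΣAE = 105300000 N.
σ₂ = P·E₂/ΣAE = -93800·126000/105300000 = -112.3 MPa.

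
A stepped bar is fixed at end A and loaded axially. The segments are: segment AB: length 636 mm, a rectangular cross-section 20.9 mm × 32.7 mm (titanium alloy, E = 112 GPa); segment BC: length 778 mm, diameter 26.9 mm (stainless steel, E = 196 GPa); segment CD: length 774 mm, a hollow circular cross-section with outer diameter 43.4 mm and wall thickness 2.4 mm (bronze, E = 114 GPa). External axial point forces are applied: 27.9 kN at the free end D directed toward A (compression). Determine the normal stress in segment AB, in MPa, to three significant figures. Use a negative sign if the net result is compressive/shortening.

Internal axial forces (sectioning from the free end, tension +): N_CD = -27.9 kN, N_BC = -27.9 kN, N_AB = -27.9 kN.
A_AB = 683.4 mm².
σ_AB = N_AB/A_AB = -27900/683.4 = -40.82 MPa.

-40.8 MPa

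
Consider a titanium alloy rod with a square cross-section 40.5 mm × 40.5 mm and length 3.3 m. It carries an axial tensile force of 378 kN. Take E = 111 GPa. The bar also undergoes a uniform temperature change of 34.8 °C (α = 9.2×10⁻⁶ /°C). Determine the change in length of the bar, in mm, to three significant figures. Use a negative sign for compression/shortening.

7.91 mm

A = 1640 mm².
δ_mech = NL/(AE) = 378000·3300/(1640·111000) = 6.851 mm.
δ_thermal = αLΔT = 9.2e-6·3300·34.8 = 1.057 mm.
δ = δ_mech + δ_thermal = 7.908 mm.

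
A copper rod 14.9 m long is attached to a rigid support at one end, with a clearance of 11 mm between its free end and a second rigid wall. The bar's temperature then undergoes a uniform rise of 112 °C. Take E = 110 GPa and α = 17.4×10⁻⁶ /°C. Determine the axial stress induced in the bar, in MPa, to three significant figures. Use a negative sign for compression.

Free thermal expansion αLΔT = 17.4e-6 · 14900 · 112 = 29.04 mm.
The walls engage after the gap closes; constrained expansion = 29.04 − 11 = 18.04 mm.
The walls impose strain ε = −(18.04)/14900 = -1.2105e-03; σ = Eε = 110000 · -1.2105e-03 = -133.2 MPa.

-133 MPa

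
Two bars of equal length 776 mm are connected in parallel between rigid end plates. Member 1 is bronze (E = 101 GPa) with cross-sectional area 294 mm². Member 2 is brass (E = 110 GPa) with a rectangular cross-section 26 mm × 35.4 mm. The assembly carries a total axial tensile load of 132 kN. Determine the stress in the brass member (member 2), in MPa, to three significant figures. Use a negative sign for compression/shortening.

A_2 = 920.4 mm².
Equal strain + equilibrium ⇒ each member carries load in proportion to AE: A₁E₁ = 29690000 N, A₂E₂ = 101200000 N, ΣAE = 130900000 N.
σ₂ = P·E₂/ΣAE = 132000·110000/130900000 = 110.9 MPa.

111 MPa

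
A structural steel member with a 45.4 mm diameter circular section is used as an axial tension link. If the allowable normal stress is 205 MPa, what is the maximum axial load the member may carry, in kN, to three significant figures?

332 kN

A = 1619 mm².
P_max = σ_allow · A = 205 · 1619 = 331900 N = 331.9 kN.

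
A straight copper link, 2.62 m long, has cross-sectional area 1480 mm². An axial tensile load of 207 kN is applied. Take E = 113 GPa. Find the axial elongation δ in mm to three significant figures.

3.24 mm

δ_mech = NL/(AE) = 207000·2620/(1480·113000) = 3.243 mm.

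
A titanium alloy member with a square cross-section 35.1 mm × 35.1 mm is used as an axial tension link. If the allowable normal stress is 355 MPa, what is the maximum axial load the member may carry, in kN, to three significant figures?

437 kN

A = 1232 mm².
P_max = σ_allow · A = 355 · 1232 = 437400 N = 437.4 kN.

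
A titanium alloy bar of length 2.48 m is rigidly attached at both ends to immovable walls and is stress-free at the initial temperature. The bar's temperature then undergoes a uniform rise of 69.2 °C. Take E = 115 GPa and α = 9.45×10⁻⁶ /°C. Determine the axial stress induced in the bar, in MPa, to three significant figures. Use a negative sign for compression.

Free thermal expansion αLΔT = 9.45e-6 · 2480 · 69.2 = 1.622 mm.
The walls impose strain ε = −(1.622)/2480 = -6.5394e-04; σ = Eε = 115000 · -6.5394e-04 = -75.2 MPa.

-75.2 MPa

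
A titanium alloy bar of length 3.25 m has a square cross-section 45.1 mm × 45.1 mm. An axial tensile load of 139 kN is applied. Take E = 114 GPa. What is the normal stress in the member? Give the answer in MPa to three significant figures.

68.3 MPa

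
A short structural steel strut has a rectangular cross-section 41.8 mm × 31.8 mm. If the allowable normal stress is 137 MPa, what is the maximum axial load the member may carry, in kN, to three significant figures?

A = 1329 mm².
P_max = σ_allow · A = 137 · 1329 = 182100 N = 182.1 kN.

182 kN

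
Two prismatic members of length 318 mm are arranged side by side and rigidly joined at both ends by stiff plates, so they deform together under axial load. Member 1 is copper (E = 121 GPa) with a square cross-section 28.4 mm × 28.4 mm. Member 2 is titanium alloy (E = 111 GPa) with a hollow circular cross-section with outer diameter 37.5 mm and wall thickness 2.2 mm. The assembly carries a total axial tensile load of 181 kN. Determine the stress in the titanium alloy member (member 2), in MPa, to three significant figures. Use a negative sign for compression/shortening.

A_1 = 806.6 mm².
A_2 = 244 mm².
Equal strain + equilibrium ⇒ each member carries load in proportion to AE: A₁E₁ = 97590000 N, A₂E₂ = 27080000 N, ΣAE = 124700000 N.
σ₂ = P·E₂/ΣAE = 181000·111000/124700000 = 161.1 MPa.

161 MPa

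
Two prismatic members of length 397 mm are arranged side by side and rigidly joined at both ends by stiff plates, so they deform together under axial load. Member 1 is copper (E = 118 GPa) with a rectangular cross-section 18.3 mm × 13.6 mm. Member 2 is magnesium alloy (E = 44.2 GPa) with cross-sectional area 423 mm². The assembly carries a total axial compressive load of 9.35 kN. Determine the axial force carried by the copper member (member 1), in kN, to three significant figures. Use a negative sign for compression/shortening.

-5.71 kN

A_1 = 248.9 mm².
Equal strain + equilibrium ⇒ each member carries load in proportion to AE: A₁E₁ = 29370000 N, A₂E₂ = 18700000 N, ΣAE = 48060000 N.
F₁ = P·A₁E₁/ΣAE = -9350·29370000/48060000 = -5713 N.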